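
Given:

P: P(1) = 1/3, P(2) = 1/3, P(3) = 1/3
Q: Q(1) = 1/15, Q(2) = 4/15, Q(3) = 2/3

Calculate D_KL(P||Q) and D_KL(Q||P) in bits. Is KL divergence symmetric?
D_KL(P||Q) = 0.5480 bits, D_KL(Q||P) = 0.4260 bits. No, KL divergence is not symmetric.

D_KL(P||Q) = Σ P(x) log₂(P(x)/Q(x))

Computing term by term:
  P(1)·log₂(P(1)/Q(1)) = (1/3)·log₂((1/3)/(1/15)) = 0.77398
  P(2)·log₂(P(2)/Q(2)) = (1/3)·log₂((1/3)/(4/15)) = 0.10731
  P(3)·log₂(P(3)/Q(3)) = (1/3)·log₂((1/3)/(2/3)) = -0.33333

D_KL(P||Q) = 0.77398 + 0.10731 - 0.33333 = 0.54796 ≈ 0.5480 bits

D_KL(Q||P) = Σ Q(x) log₂(Q(x)/P(x))

Computing term by term:
  Q(1)·log₂(Q(1)/P(1)) = (1/15)·log₂((1/15)/(1/3)) = -0.15480
  Q(2)·log₂(Q(2)/P(2)) = (4/15)·log₂((4/15)/(1/3)) = -0.08585
  Q(3)·log₂(Q(3)/P(3)) = (2/3)·log₂((2/3)/(1/3)) = 0.66667

D_KL(Q||P) = -0.15480 - 0.08585 + 0.66667 = 0.42602 ≈ 0.4260 bits

These are NOT equal (difference: 0.1220 bits). KL divergence is asymmetric: D_KL(P||Q) ≠ D_KL(Q||P) in general.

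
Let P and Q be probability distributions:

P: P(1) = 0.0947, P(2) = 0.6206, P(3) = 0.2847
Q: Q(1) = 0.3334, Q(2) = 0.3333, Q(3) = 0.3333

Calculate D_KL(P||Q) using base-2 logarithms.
0.3199 bits

D_KL(P||Q) = Σ P(x) log₂(P(x)/Q(x))

Computing term by term:
  P(1)·log₂(P(1)/Q(1)) = 0.0947·log₂(0.0947/0.3334) = -0.17196
  P(2)·log₂(P(2)/Q(2)) = 0.6206·log₂(0.6206/0.3333) = 0.55658
  P(3)·log₂(P(3)/Q(3)) = 0.2847·log₂(0.2847/0.3333) = -0.06473

D_KL(P||Q) = -0.17196 + 0.55658 - 0.06473 = 0.31989 ≈ 0.3199 bits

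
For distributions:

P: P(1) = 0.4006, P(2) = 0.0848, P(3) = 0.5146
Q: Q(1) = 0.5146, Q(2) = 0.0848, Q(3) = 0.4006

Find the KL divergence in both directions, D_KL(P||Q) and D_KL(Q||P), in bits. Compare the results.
D_KL(P||Q) = 0.0412 bits, D_KL(Q||P) = 0.0412 bits. The two directions give exactly the same value for this pair.

D_KL(P||Q) = Σ P(x) log₂(P(x)/Q(x))

Computing term by term:
  P(1)·log₂(P(1)/Q(1)) = 0.4006·log₂(0.4006/0.5146) = -0.14473
  P(2)·log₂(P(2)/Q(2)) = 0.0848·log₂(0.0848/0.0848) = 0.00000
  P(3)·log₂(P(3)/Q(3)) = 0.5146·log₂(0.5146/0.4006) = 0.18592

D_KL(P||Q) = -0.14473 + 0.00000 + 0.18592 = 0.04119 ≈ 0.0412 bits

D_KL(Q||P) = Σ Q(x) log₂(Q(x)/P(x))

Computing term by term:
  Q(1)·log₂(Q(1)/P(1)) = 0.5146·log₂(0.5146/0.4006) = 0.18592
  Q(2)·log₂(Q(2)/P(2)) = 0.0848·log₂(0.0848/0.0848) = 0.00000
  Q(3)·log₂(Q(3)/P(3)) = 0.4006·log₂(0.4006/0.5146) = -0.14473

D_KL(Q||P) = 0.18592 + 0.00000 - 0.14473 = 0.04119 ≈ 0.0412 bits

These ARE equal here. Q is P with outcomes relabeled (Q(1) = P(3), Q(3) = P(1)) by a relabeling that is its own inverse, so the two sums contain exactly the same terms in a different order. This is a special case — KL divergence is not symmetric in general: D_KL(P||Q) ≠ D_KL(Q||P) for most P, Q.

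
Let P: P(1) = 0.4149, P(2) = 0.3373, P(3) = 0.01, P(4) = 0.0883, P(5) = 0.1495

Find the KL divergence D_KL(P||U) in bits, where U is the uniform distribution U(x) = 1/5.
0.4810 bits

U(i) = 1/5 for all i

D_KL(P||U) = Σ P(x) log₂(P(x) / (1/5))
           = Σ P(x) log₂(P(x)) + log₂(5)
           = log₂(5) - H(P)

H(P) = -Σ P(x) log₂(P(x)):
  -P(1)·log₂(P(1)) = -(0.4149)·log₂(0.4149) = 0.52658
  -P(2)·log₂(P(2)) = -(0.3373)·log₂(0.3373) = 0.52885
  -P(3)·log₂(P(3)) = -(0.01)·log₂(0.01) = 0.06644
  -P(4)·log₂(P(4)) = -(0.0883)·log₂(0.0883) = 0.30918
  -P(5)·log₂(P(5)) = -(0.1495)·log₂(0.1495) = 0.40990
H(P) = 0.52658 + 0.52885 + 0.06644 + 0.30918 + 0.40990 = 1.84095 bits

log₂(5) = 2.32193 bits

D_KL(P||U) = 2.32193 - 1.84095 = 0.48098 ≈ 0.4810 bits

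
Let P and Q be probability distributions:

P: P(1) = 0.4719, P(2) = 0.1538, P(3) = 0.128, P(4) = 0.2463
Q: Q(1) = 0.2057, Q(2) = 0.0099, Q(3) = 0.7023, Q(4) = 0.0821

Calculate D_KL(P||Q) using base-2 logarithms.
1.2500 bits

D_KL(P||Q) = Σ P(x) log₂(P(x)/Q(x))

Computing term by term:
  P(1)·log₂(P(1)/Q(1)) = 0.4719·log₂(0.4719/0.2057) = 0.56531
  P(2)·log₂(P(2)/Q(2)) = 0.1538·log₂(0.1538/0.0099) = 0.60866
  P(3)·log₂(P(3)/Q(3)) = 0.128·log₂(0.128/0.7023) = -0.31436
  P(4)·log₂(P(4)/Q(4)) = 0.2463·log₂(0.2463/0.0821) = 0.39038

D_KL(P||Q) = 0.56531 + 0.60866 - 0.31436 + 0.39038 = 1.24999 ≈ 1.2500 bits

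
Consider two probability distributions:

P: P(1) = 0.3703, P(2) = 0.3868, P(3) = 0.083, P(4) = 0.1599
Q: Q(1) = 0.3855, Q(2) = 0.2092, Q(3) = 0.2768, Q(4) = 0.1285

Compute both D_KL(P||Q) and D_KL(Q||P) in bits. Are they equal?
D_KL(P||Q) = 0.2277 bits, D_KL(Q||P) = 0.2773 bits. No, they are not equal.

D_KL(P||Q) = Σ P(x) log₂(P(x)/Q(x))

Computing term by term:
  P(1)·log₂(P(1)/Q(1)) = 0.3703·log₂(0.3703/0.3855) = -0.02149
  P(2)·log₂(P(2)/Q(2)) = 0.3868·log₂(0.3868/0.2092) = 0.34298
  P(3)·log₂(P(3)/Q(3)) = 0.083·log₂(0.083/0.2768) = -0.14423
  P(4)·log₂(P(4)/Q(4)) = 0.1599·log₂(0.1599/0.1285) = 0.05043

D_KL(P||Q) = -0.02149 + 0.34298 - 0.14423 + 0.05043 = 0.22769 ≈ 0.2277 bits

D_KL(Q||P) = Σ Q(x) log₂(Q(x)/P(x))

Computing term by term:
  Q(1)·log₂(Q(1)/P(1)) = 0.3855·log₂(0.3855/0.3703) = 0.02237
  Q(2)·log₂(Q(2)/P(2)) = 0.2092·log₂(0.2092/0.3868) = -0.18550
  Q(3)·log₂(Q(3)/P(3)) = 0.2768·log₂(0.2768/0.083) = 0.48098
  Q(4)·log₂(Q(4)/P(4)) = 0.1285·log₂(0.1285/0.1599) = -0.04053

D_KL(Q||P) = 0.02237 - 0.18550 + 0.48098 - 0.04053 = 0.27732 ≈ 0.2773 bits

These are NOT equal (difference: 0.0496 bits). KL divergence is asymmetric: D_KL(P||Q) ≠ D_KL(Q||P) in general.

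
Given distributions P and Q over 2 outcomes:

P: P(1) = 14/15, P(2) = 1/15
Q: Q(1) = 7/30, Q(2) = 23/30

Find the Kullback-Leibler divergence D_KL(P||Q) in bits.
1.6318 bits

D_KL(P||Q) = Σ P(x) log₂(P(x)/Q(x))

Computing term by term:
  P(1)·log₂(P(1)/Q(1)) = (14/15)·log₂((14/15)/(7/30)) = 1.86667
  P(2)·log₂(P(2)/Q(2)) = (1/15)·log₂((1/15)/(23/30)) = -0.23490

D_KL(P||Q) = 1.86667 - 0.23490 = 1.63177 ≈ 1.6318 bits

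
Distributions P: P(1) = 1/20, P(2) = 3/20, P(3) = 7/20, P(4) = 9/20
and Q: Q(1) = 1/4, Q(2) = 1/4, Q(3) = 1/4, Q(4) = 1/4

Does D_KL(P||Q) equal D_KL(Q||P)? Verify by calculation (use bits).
D_KL(P||Q) = 0.3249 bits, D_KL(Q||P) = 0.4314 bits. No — D_KL(P||Q) ≠ D_KL(Q||P) for this pair.

D_KL(P||Q) = Σ P(x) log₂(P(x)/Q(x))

Computing term by term:
  P(1)·log₂(P(1)/Q(1)) = (1/20)·log₂((1/20)/(1/4)) = -0.11610
  P(2)·log₂(P(2)/Q(2)) = (3/20)·log₂((3/20)/(1/4)) = -0.11054
  P(3)·log₂(P(3)/Q(3)) = (7/20)·log₂((7/20)/(1/4)) = 0.16990
  P(4)·log₂(P(4)/Q(4)) = (9/20)·log₂((9/20)/(1/4)) = 0.38160

D_KL(P||Q) = -0.11610 - 0.11054 + 0.16990 + 0.38160 = 0.32486 ≈ 0.3249 bits

D_KL(Q||P) = Σ Q(x) log₂(Q(x)/P(x))

Computing term by term:
  Q(1)·log₂(Q(1)/P(1)) = (1/4)·log₂((1/4)/(1/20)) = 0.58048
  Q(2)·log₂(Q(2)/P(2)) = (1/4)·log₂((1/4)/(3/20)) = 0.18424
  Q(3)·log₂(Q(3)/P(3)) = (1/4)·log₂((1/4)/(7/20)) = -0.12136
  Q(4)·log₂(Q(4)/P(4)) = (1/4)·log₂((1/4)/(9/20)) = -0.21200

D_KL(Q||P) = 0.58048 + 0.18424 - 0.12136 - 0.21200 = 0.43136 ≈ 0.4314 bits

These are NOT equal (difference: 0.1065 bits). KL divergence is asymmetric: D_KL(P||Q) ≠ D_KL(Q||P) in general.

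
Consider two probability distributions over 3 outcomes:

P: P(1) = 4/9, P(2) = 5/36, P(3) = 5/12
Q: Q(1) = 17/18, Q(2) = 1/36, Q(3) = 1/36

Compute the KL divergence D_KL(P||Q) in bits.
1.4670 bits

D_KL(P||Q) = Σ P(x) log₂(P(x)/Q(x))

Computing term by term:
  P(1)·log₂(P(1)/Q(1)) = (4/9)·log₂((4/9)/(17/18)) = -0.48332
  P(2)·log₂(P(2)/Q(2)) = (5/36)·log₂((5/36)/(1/36)) = 0.32249
  P(3)·log₂(P(3)/Q(3)) = (5/12)·log₂((5/12)/(1/36)) = 1.62787

D_KL(P||Q) = -0.48332 + 0.32249 + 1.62787 = 1.46704 ≈ 1.4670 bits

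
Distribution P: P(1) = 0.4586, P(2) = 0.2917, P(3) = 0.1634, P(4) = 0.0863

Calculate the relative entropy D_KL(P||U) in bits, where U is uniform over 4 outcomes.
0.2337 bits

U(i) = 1/4 for all i

D_KL(P||U) = Σ P(x) log₂(P(x) / (1/4))
           = Σ P(x) log₂(P(x)) + log₂(4)
           = log₂(4) - H(P)

H(P) = -Σ P(x) log₂(P(x)):
  -P(1)·log₂(P(1)) = -(0.4586)·log₂(0.4586) = 0.51578
  -P(2)·log₂(P(2)) = -(0.2917)·log₂(0.2917) = 0.51848
  -P(3)·log₂(P(3)) = -(0.1634)·log₂(0.1634) = 0.42705
  -P(4)·log₂(P(4)) = -(0.0863)·log₂(0.0863) = 0.30503
H(P) = 0.51578 + 0.51848 + 0.42705 + 0.30503 = 1.76634 bits

log₂(4) = 2.00000 bits

D_KL(P||U) = 2.00000 - 1.76634 = 0.23366 ≈ 0.2337 bits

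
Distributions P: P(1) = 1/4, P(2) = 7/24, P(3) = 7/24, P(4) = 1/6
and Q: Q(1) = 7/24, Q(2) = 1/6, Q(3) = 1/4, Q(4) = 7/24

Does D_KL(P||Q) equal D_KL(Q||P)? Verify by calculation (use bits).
D_KL(P||Q) = 0.1102 bits, D_KL(Q||P) = 0.1102 bits. Yes — for this pair D_KL(P||Q) = D_KL(Q||P).

D_KL(P||Q) = Σ P(x) log₂(P(x)/Q(x))

Computing term by term:
  P(1)·log₂(P(1)/Q(1)) = (1/4)·log₂((1/4)/(7/24)) = -0.05560
  P(2)·log₂(P(2)/Q(2)) = (7/24)·log₂((7/24)/(1/6)) = 0.23548
  P(3)·log₂(P(3)/Q(3)) = (7/24)·log₂((7/24)/(1/4)) = 0.06486
  P(4)·log₂(P(4)/Q(4)) = (1/6)·log₂((1/6)/(7/24)) = -0.13456

D_KL(P||Q) = -0.05560 + 0.23548 + 0.06486 - 0.13456 = 0.11018 ≈ 0.1102 bits

D_KL(Q||P) = Σ Q(x) log₂(Q(x)/P(x))

Computing term by term:
  Q(1)·log₂(Q(1)/P(1)) = (7/24)·log₂((7/24)/(1/4)) = 0.06486
  Q(2)·log₂(Q(2)/P(2)) = (1/6)·log₂((1/6)/(7/24)) = -0.13456
  Q(3)·log₂(Q(3)/P(3)) = (1/4)·log₂((1/4)/(7/24)) = -0.05560
  Q(4)·log₂(Q(4)/P(4)) = (7/24)·log₂((7/24)/(1/6)) = 0.23548

D_KL(Q||P) = 0.06486 - 0.13456 - 0.05560 + 0.23548 = 0.11018 ≈ 0.1102 bits

These ARE equal here. Q is P with outcomes relabeled (Q(1) = P(3), Q(2) = P(4), Q(3) = P(1), Q(4) = P(2)) by a relabeling that is its own inverse, so the two sums contain exactly the same terms in a different order. This is a special case — KL divergence is not symmetric in general: D_KL(P||Q) ≠ D_KL(Q||P) for most P, Q.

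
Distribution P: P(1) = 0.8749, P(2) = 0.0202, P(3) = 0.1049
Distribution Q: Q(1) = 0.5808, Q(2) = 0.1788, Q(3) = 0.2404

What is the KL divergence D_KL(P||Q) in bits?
0.3281 bits

D_KL(P||Q) = Σ P(x) log₂(P(x)/Q(x))

Computing term by term:
  P(1)·log₂(P(1)/Q(1)) = 0.8749·log₂(0.8749/0.5808) = 0.51713
  P(2)·log₂(P(2)/Q(2)) = 0.0202·log₂(0.0202/0.1788) = -0.06355
  P(3)·log₂(P(3)/Q(3)) = 0.1049·log₂(0.1049/0.2404) = -0.12550

D_KL(P||Q) = 0.51713 - 0.06355 - 0.12550 = 0.32808 ≈ 0.3281 bits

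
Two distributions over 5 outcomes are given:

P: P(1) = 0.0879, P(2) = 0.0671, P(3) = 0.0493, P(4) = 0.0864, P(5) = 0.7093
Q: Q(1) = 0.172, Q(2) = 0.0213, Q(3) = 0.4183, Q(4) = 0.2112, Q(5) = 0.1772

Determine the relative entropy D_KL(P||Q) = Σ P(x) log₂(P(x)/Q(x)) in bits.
1.1818 bits

D_KL(P||Q) = Σ P(x) log₂(P(x)/Q(x))

Computing term by term:
  P(1)·log₂(P(1)/Q(1)) = 0.0879·log₂(0.0879/0.172) = -0.08513
  P(2)·log₂(P(2)/Q(2)) = 0.0671·log₂(0.0671/0.0213) = 0.11108
  P(3)·log₂(P(3)/Q(3)) = 0.0493·log₂(0.0493/0.4183) = -0.15208
  P(4)·log₂(P(4)/Q(4)) = 0.0864·log₂(0.0864/0.2112) = -0.11141
  P(5)·log₂(P(5)/Q(5)) = 0.7093·log₂(0.7093/0.1772) = 1.41932

D_KL(P||Q) = -0.08513 + 0.11108 - 0.15208 - 0.11141 + 1.41932 = 1.18178 ≈ 1.1818 bits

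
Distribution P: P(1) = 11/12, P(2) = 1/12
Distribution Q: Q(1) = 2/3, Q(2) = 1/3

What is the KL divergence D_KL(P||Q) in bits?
0.2545 bits

D_KL(P||Q) = Σ P(x) log₂(P(x)/Q(x))

Computing term by term:
  P(1)·log₂(P(1)/Q(1)) = (11/12)·log₂((11/12)/(2/3)) = 0.42115
  P(2)·log₂(P(2)/Q(2)) = (1/12)·log₂((1/12)/(1/3)) = -0.16667

D_KL(P||Q) = 0.42115 - 0.16667 = 0.25448 ≈ 0.2545 bits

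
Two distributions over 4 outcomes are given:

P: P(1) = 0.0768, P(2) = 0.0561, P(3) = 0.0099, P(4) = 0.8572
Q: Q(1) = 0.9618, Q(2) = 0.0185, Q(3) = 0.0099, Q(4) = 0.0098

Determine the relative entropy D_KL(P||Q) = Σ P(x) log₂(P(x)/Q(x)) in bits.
5.3393 bits

D_KL(P||Q) = Σ P(x) log₂(P(x)/Q(x))

Computing term by term:
  P(1)·log₂(P(1)/Q(1)) = 0.0768·log₂(0.0768/0.9618) = -0.28006
  P(2)·log₂(P(2)/Q(2)) = 0.0561·log₂(0.0561/0.0185) = 0.08979
  P(3)·log₂(P(3)/Q(3)) = 0.0099·log₂(0.0099/0.0099) = 0.00000
  P(4)·log₂(P(4)/Q(4)) = 0.8572·log₂(0.8572/0.0098) = 5.52955

D_KL(P||Q) = -0.28006 + 0.08979 + 0.00000 + 5.52955 = 5.33928 ≈ 5.3393 bits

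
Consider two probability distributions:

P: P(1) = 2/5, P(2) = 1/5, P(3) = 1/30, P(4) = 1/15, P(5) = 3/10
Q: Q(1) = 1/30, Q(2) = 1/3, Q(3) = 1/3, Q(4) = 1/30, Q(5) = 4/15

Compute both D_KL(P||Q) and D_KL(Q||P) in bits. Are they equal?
D_KL(P||Q) = 1.2935 bits, D_KL(Q||P) = 1.1548 bits. No, they are not equal.

D_KL(P||Q) = Σ P(x) log₂(P(x)/Q(x))

Computing term by term:
  P(1)·log₂(P(1)/Q(1)) = (2/5)·log₂((2/5)/(1/30)) = 1.43399
  P(2)·log₂(P(2)/Q(2)) = (1/5)·log₂((1/5)/(1/3)) = -0.14739
  P(3)·log₂(P(3)/Q(3)) = (1/30)·log₂((1/30)/(1/3)) = -0.11073
  P(4)·log₂(P(4)/Q(4)) = (1/15)·log₂((1/15)/(1/30)) = 0.06667
  P(5)·log₂(P(5)/Q(5)) = (3/10)·log₂((3/10)/(4/15)) = 0.05098

D_KL(P||Q) = 1.43399 - 0.14739 - 0.11073 + 0.06667 + 0.05098 = 1.29352 ≈ 1.2935 bits

D_KL(Q||P) = Σ Q(x) log₂(Q(x)/P(x))

Computing term by term:
  Q(1)·log₂(Q(1)/P(1)) = (1/30)·log₂((1/30)/(2/5)) = -0.11950
  Q(2)·log₂(Q(2)/P(2)) = (1/3)·log₂((1/3)/(1/5)) = 0.24566
  Q(3)·log₂(Q(3)/P(3)) = (1/3)·log₂((1/3)/(1/30)) = 1.10731
  Q(4)·log₂(Q(4)/P(4)) = (1/30)·log₂((1/30)/(1/15)) = -0.03333
  Q(5)·log₂(Q(5)/P(5)) = (4/15)·log₂((4/15)/(3/10)) = -0.04531

D_KL(Q||P) = -0.11950 + 0.24566 + 1.10731 - 0.03333 - 0.04531 = 1.15483 ≈ 1.1548 bits

These are NOT equal (difference: 0.1387 bits). KL divergence is asymmetric: D_KL(P||Q) ≠ D_KL(Q||P) in general.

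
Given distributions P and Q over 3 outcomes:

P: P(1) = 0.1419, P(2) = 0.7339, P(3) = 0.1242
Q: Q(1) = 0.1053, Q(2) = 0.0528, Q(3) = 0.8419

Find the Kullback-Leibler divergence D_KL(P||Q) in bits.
2.5048 bits

D_KL(P||Q) = Σ P(x) log₂(P(x)/Q(x))

Computing term by term:
  P(1)·log₂(P(1)/Q(1)) = 0.1419·log₂(0.1419/0.1053) = 0.06107
  P(2)·log₂(P(2)/Q(2)) = 0.7339·log₂(0.7339/0.0528) = 2.78660
  P(3)·log₂(P(3)/Q(3)) = 0.1242·log₂(0.1242/0.8419) = -0.34291

D_KL(P||Q) = 0.06107 + 2.78660 - 0.34291 = 2.50476 ≈ 2.5048 bits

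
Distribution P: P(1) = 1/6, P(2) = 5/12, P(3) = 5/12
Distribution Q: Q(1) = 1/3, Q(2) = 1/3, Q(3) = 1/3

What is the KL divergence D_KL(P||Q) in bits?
0.1016 bits

D_KL(P||Q) = Σ P(x) log₂(P(x)/Q(x))

Computing term by term:
  P(1)·log₂(P(1)/Q(1)) = (1/6)·log₂((1/6)/(1/3)) = -0.16667
  P(2)·log₂(P(2)/Q(2)) = (5/12)·log₂((5/12)/(1/3)) = 0.13414
  P(3)·log₂(P(3)/Q(3)) = (5/12)·log₂((5/12)/(1/3)) = 0.13414

D_KL(P||Q) = -0.16667 + 0.13414 + 0.13414 = 0.10161 ≈ 0.1016 bits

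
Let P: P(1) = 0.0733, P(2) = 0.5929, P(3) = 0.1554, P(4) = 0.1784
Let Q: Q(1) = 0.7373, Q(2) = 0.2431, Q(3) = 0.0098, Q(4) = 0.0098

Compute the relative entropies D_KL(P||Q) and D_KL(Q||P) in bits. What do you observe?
D_KL(P||Q) = 1.8849 bits, D_KL(Q||P) = 2.0627 bits. The two directions give different values (D_KL(Q||P) exceeds D_KL(P||Q) by 0.1778 bits): KL divergence is asymmetric.

D_KL(P||Q) = Σ P(x) log₂(P(x)/Q(x))

Computing term by term:
  P(1)·log₂(P(1)/Q(1)) = 0.0733·log₂(0.0733/0.7373) = -0.24412
  P(2)·log₂(P(2)/Q(2)) = 0.5929·log₂(0.5929/0.2431) = 0.76261
  P(3)·log₂(P(3)/Q(3)) = 0.1554·log₂(0.1554/0.0098) = 0.61959
  P(4)·log₂(P(4)/Q(4)) = 0.1784·log₂(0.1784/0.0098) = 0.74682

D_KL(P||Q) = -0.24412 + 0.76261 + 0.61959 + 0.74682 = 1.88490 ≈ 1.8849 bits

D_KL(Q||P) = Σ Q(x) log₂(Q(x)/P(x))

Computing term by term:
  Q(1)·log₂(Q(1)/P(1)) = 0.7373·log₂(0.7373/0.0733) = 2.45548
  Q(2)·log₂(Q(2)/P(2)) = 0.2431·log₂(0.2431/0.5929) = -0.31268
  Q(3)·log₂(Q(3)/P(3)) = 0.0098·log₂(0.0098/0.1554) = -0.03907
  Q(4)·log₂(Q(4)/P(4)) = 0.0098·log₂(0.0098/0.1784) = -0.04102

D_KL(Q||P) = 2.45548 - 0.31268 - 0.03907 - 0.04102 = 2.06271 ≈ 2.0627 bits

These are NOT equal (difference: 0.1778 bits). KL divergence is asymmetric: D_KL(P||Q) ≠ D_KL(Q||P) in general.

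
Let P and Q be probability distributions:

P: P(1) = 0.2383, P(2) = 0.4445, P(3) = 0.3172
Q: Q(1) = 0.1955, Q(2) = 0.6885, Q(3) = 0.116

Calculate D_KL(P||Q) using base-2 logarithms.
0.2478 bits

D_KL(P||Q) = Σ P(x) log₂(P(x)/Q(x))

Computing term by term:
  P(1)·log₂(P(1)/Q(1)) = 0.2383·log₂(0.2383/0.1955) = 0.06806
  P(2)·log₂(P(2)/Q(2)) = 0.4445·log₂(0.4445/0.6885) = -0.28060
  P(3)·log₂(P(3)/Q(3)) = 0.3172·log₂(0.3172/0.116) = 0.46034

D_KL(P||Q) = 0.06806 - 0.28060 + 0.46034 = 0.24780 ≈ 0.2478 bits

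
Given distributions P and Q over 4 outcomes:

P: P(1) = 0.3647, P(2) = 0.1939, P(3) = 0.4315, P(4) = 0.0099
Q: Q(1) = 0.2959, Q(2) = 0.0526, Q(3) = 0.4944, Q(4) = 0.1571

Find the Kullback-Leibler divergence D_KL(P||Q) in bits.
0.3508 bits

D_KL(P||Q) = Σ P(x) log₂(P(x)/Q(x))

Computing term by term:
  P(1)·log₂(P(1)/Q(1)) = 0.3647·log₂(0.3647/0.2959) = 0.10999
  P(2)·log₂(P(2)/Q(2)) = 0.1939·log₂(0.1939/0.0526) = 0.36495
  P(3)·log₂(P(3)/Q(3)) = 0.4315·log₂(0.4315/0.4944) = -0.08471
  P(4)·log₂(P(4)/Q(4)) = 0.0099·log₂(0.0099/0.1571) = -0.03948

D_KL(P||Q) = 0.10999 + 0.36495 - 0.08471 - 0.03948 = 0.35075 ≈ 0.3508 bits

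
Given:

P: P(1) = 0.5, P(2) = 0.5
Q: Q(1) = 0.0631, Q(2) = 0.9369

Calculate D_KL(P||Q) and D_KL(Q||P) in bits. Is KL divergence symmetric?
D_KL(P||Q) = 1.0401 bits, D_KL(Q||P) = 0.6604 bits. No, KL divergence is not symmetric.

D_KL(P||Q) = Σ P(x) log₂(P(x)/Q(x))

Computing term by term:
  P(1)·log₂(P(1)/Q(1)) = 0.5·log₂(0.5/0.0631) = 1.49311
  P(2)·log₂(P(2)/Q(2)) = 0.5·log₂(0.5/0.9369) = -0.45298

D_KL(P||Q) = 1.49311 - 0.45298 = 1.04013 ≈ 1.0401 bits

D_KL(Q||P) = Σ Q(x) log₂(Q(x)/P(x))

Computing term by term:
  Q(1)·log₂(Q(1)/P(1)) = 0.0631·log₂(0.0631/0.5) = -0.18843
  Q(2)·log₂(Q(2)/P(2)) = 0.9369·log₂(0.9369/0.5) = 0.84880

D_KL(Q||P) = -0.18843 + 0.84880 = 0.66037 ≈ 0.6604 bits

These are NOT equal (difference: 0.3797 bits). KL divergence is asymmetric: D_KL(P||Q) ≠ D_KL(Q||P) in general.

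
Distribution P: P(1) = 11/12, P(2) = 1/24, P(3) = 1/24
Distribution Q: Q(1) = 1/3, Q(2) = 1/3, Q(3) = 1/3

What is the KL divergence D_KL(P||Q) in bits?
1.0878 bits

D_KL(P||Q) = Σ P(x) log₂(P(x)/Q(x))

Computing term by term:
  P(1)·log₂(P(1)/Q(1)) = (11/12)·log₂((11/12)/(1/3)) = 1.33781
  P(2)·log₂(P(2)/Q(2)) = (1/24)·log₂((1/24)/(1/3)) = -0.12500
  P(3)·log₂(P(3)/Q(3)) = (1/24)·log₂((1/24)/(1/3)) = -0.12500

D_KL(P||Q) = 1.33781 - 0.12500 - 0.12500 = 1.08781 ≈ 1.0878 bits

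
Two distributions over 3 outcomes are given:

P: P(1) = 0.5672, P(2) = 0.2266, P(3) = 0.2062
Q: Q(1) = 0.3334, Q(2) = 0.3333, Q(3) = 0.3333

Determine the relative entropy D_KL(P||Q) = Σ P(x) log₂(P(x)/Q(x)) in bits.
0.1658 bits

D_KL(P||Q) = Σ P(x) log₂(P(x)/Q(x))

Computing term by term:
  P(1)·log₂(P(1)/Q(1)) = 0.5672·log₂(0.5672/0.3334) = 0.43482
  P(2)·log₂(P(2)/Q(2)) = 0.2266·log₂(0.2266/0.3333) = -0.12614
  P(3)·log₂(P(3)/Q(3)) = 0.2062·log₂(0.2062/0.3333) = -0.14285

D_KL(P||Q) = 0.43482 - 0.12614 - 0.14285 = 0.16583 ≈ 0.1658 bits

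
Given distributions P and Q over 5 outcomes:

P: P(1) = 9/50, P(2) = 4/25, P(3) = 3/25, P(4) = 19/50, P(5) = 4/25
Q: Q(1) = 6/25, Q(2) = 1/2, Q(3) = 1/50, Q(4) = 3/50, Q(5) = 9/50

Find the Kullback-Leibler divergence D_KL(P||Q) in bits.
0.9572 bits

D_KL(P||Q) = Σ P(x) log₂(P(x)/Q(x))

Computing term by term:
  P(1)·log₂(P(1)/Q(1)) = (9/50)·log₂((9/50)/(6/25)) = -0.07471
  P(2)·log₂(P(2)/Q(2)) = (4/25)·log₂((4/25)/(1/2)) = -0.26302
  P(3)·log₂(P(3)/Q(3)) = (3/25)·log₂((3/25)/(1/50)) = 0.31020
  P(4)·log₂(P(4)/Q(4)) = (19/50)·log₂((19/50)/(3/50)) = 1.01193
  P(5)·log₂(P(5)/Q(5)) = (4/25)·log₂((4/25)/(9/50)) = -0.02719

D_KL(P||Q) = -0.07471 - 0.26302 + 0.31020 + 1.01193 - 0.02719 = 0.95721 ≈ 0.9572 bits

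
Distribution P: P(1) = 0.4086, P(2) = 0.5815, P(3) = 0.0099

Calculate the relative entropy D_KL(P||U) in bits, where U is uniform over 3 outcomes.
0.5366 bits

U(i) = 1/3 for all i

D_KL(P||U) = Σ P(x) log₂(P(x) / (1/3))
           = Σ P(x) log₂(P(x)) + log₂(3)
           = log₂(3) - H(P)

H(P) = -Σ P(x) log₂(P(x)):
  -P(1)·log₂(P(1)) = -(0.4086)·log₂(0.4086) = 0.52760
  -P(2)·log₂(P(2)) = -(0.5815)·log₂(0.5815) = 0.45482
  -P(3)·log₂(P(3)) = -(0.0099)·log₂(0.0099) = 0.06592
H(P) = 0.52760 + 0.45482 + 0.06592 = 1.04834 bits

log₂(3) = 1.58496 bits

D_KL(P||U) = 1.58496 - 1.04834 = 0.53662 ≈ 0.5366 bits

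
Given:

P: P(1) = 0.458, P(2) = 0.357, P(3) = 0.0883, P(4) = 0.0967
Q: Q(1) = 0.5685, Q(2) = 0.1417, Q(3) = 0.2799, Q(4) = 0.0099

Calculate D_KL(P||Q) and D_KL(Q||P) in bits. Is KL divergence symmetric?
D_KL(P||Q) = 0.5041 bits, D_KL(Q||P) = 0.4217 bits. No, KL divergence is not symmetric.

D_KL(P||Q) = Σ P(x) log₂(P(x)/Q(x))

Computing term by term:
  P(1)·log₂(P(1)/Q(1)) = 0.458·log₂(0.458/0.5685) = -0.14281
  P(2)·log₂(P(2)/Q(2)) = 0.357·log₂(0.357/0.1417) = 0.47591
  P(3)·log₂(P(3)/Q(3)) = 0.0883·log₂(0.0883/0.2799) = -0.14697
  P(4)·log₂(P(4)/Q(4)) = 0.0967·log₂(0.0967/0.0099) = 0.31795

D_KL(P||Q) = -0.14281 + 0.47591 - 0.14697 + 0.31795 = 0.50408 ≈ 0.5041 bits

D_KL(Q||P) = Σ Q(x) log₂(Q(x)/P(x))

Computing term by term:
  Q(1)·log₂(Q(1)/P(1)) = 0.5685·log₂(0.5685/0.458) = 0.17727
  Q(2)·log₂(Q(2)/P(2)) = 0.1417·log₂(0.1417/0.357) = -0.18890
  Q(3)·log₂(Q(3)/P(3)) = 0.2799·log₂(0.2799/0.0883) = 0.46587
  Q(4)·log₂(Q(4)/P(4)) = 0.0099·log₂(0.0099/0.0967) = -0.03255

D_KL(Q||P) = 0.17727 - 0.18890 + 0.46587 - 0.03255 = 0.42169 ≈ 0.4217 bits

These are NOT equal (difference: 0.0824 bits). KL divergence is asymmetric: D_KL(P||Q) ≠ D_KL(Q||P) in general.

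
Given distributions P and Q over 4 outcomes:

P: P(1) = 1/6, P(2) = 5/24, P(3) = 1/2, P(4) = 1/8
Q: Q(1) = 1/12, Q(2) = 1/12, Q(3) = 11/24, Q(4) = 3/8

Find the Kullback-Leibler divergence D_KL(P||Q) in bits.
0.3067 bits

D_KL(P||Q) = Σ P(x) log₂(P(x)/Q(x))

Computing term by term:
  P(1)·log₂(P(1)/Q(1)) = (1/6)·log₂((1/6)/(1/12)) = 0.16667
  P(2)·log₂(P(2)/Q(2)) = (5/24)·log₂((5/24)/(1/12)) = 0.27540
  P(3)·log₂(P(3)/Q(3)) = (1/2)·log₂((1/2)/(11/24)) = 0.06277
  P(4)·log₂(P(4)/Q(4)) = (1/8)·log₂((1/8)/(3/8)) = -0.19812

D_KL(P||Q) = 0.16667 + 0.27540 + 0.06277 - 0.19812 = 0.30672 ≈ 0.3067 bits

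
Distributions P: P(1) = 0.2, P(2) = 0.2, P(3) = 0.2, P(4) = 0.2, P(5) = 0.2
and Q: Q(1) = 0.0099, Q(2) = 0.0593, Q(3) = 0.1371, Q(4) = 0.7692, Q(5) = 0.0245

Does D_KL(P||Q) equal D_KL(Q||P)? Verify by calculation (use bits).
D_KL(P||Q) = 1.5442 bits, D_KL(Q||P) = 1.1990 bits. No — D_KL(P||Q) ≠ D_KL(Q||P) for this pair.

D_KL(P||Q) = Σ P(x) log₂(P(x)/Q(x))

Computing term by term:
  P(1)·log₂(P(1)/Q(1)) = 0.2·log₂(0.2/0.0099) = 0.86729
  P(2)·log₂(P(2)/Q(2)) = 0.2·log₂(0.2/0.0593) = 0.35078
  P(3)·log₂(P(3)/Q(3)) = 0.2·log₂(0.2/0.1371) = 0.10895
  P(4)·log₂(P(4)/Q(4)) = 0.2·log₂(0.2/0.7692) = -0.38867
  P(5)·log₂(P(5)/Q(5)) = 0.2·log₂(0.2/0.0245) = 0.60583

D_KL(P||Q) = 0.86729 + 0.35078 + 0.10895 - 0.38867 + 0.60583 = 1.54418 ≈ 1.5442 bits

D_KL(Q||P) = Σ Q(x) log₂(Q(x)/P(x))

Computing term by term:
  Q(1)·log₂(Q(1)/P(1)) = 0.0099·log₂(0.0099/0.2) = -0.04293
  Q(2)·log₂(Q(2)/P(2)) = 0.0593·log₂(0.0593/0.2) = -0.10401
  Q(3)·log₂(Q(3)/P(3)) = 0.1371·log₂(0.1371/0.2) = -0.07469
  Q(4)·log₂(Q(4)/P(4)) = 0.7692·log₂(0.7692/0.2) = 1.49483
  Q(5)·log₂(Q(5)/P(5)) = 0.0245·log₂(0.0245/0.2) = -0.07421

D_KL(Q||P) = -0.04293 - 0.10401 - 0.07469 + 1.49483 - 0.07421 = 1.19899 ≈ 1.1990 bits

These are NOT equal (difference: 0.3452 bits). KL divergence is asymmetric: D_KL(P||Q) ≠ D_KL(Q||P) in general.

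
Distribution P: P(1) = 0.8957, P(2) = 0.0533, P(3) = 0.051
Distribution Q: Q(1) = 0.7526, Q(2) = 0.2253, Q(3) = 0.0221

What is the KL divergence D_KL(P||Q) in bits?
0.1756 bits

D_KL(P||Q) = Σ P(x) log₂(P(x)/Q(x))

Computing term by term:
  P(1)·log₂(P(1)/Q(1)) = 0.8957·log₂(0.8957/0.7526) = 0.22494
  P(2)·log₂(P(2)/Q(2)) = 0.0533·log₂(0.0533/0.2253) = -0.11084
  P(3)·log₂(P(3)/Q(3)) = 0.051·log₂(0.051/0.0221) = 0.06153

D_KL(P||Q) = 0.22494 - 0.11084 + 0.06153 = 0.17563 ≈ 0.1756 bits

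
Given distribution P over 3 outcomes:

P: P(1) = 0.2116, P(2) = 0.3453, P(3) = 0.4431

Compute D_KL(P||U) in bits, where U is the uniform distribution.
0.0608 bits

U(i) = 1/3 for all i

D_KL(P||U) = Σ P(x) log₂(P(x) / (1/3))
           = Σ P(x) log₂(P(x)) + log₂(3)
           = log₂(3) - H(P)

H(P) = -Σ P(x) log₂(P(x)):
  -P(1)·log₂(P(1)) = -(0.2116)·log₂(0.2116) = 0.47411
  -P(2)·log₂(P(2)) = -(0.3453)·log₂(0.3453) = 0.52972
  -P(3)·log₂(P(3)) = -(0.4431)·log₂(0.4431) = 0.52033
H(P) = 0.47411 + 0.52972 + 0.52033 = 1.52416 bits

log₂(3) = 1.58496 bits

D_KL(P||U) = 1.58496 - 1.52416 = 0.06080 ≈ 0.0608 bits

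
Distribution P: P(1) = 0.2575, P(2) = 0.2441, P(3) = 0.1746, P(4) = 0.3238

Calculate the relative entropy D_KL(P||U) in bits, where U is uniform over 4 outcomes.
0.0330 bits

U(i) = 1/4 for all i

D_KL(P||U) = Σ P(x) log₂(P(x) / (1/4))
           = Σ P(x) log₂(P(x)) + log₂(4)
           = log₂(4) - H(P)

H(P) = -Σ P(x) log₂(P(x)):
  -P(1)·log₂(P(1)) = -(0.2575)·log₂(0.2575) = 0.50402
  -P(2)·log₂(P(2)) = -(0.2441)·log₂(0.2441) = 0.49661
  -P(3)·log₂(P(3)) = -(0.1746)·log₂(0.1746) = 0.43962
  -P(4)·log₂(P(4)) = -(0.3238)·log₂(0.3238) = 0.52677
H(P) = 0.50402 + 0.49661 + 0.43962 + 0.52677 = 1.96702 bits

log₂(4) = 2.00000 bits

D_KL(P||U) = 2.00000 - 1.96702 = 0.03298 ≈ 0.0330 bits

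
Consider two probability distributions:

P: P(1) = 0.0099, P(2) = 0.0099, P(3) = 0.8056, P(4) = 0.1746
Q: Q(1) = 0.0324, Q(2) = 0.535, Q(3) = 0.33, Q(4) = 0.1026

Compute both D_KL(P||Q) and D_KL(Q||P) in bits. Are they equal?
D_KL(P||Q) = 1.0973 bits, D_KL(Q||P) = 2.6313 bits. No, they are not equal.

D_KL(P||Q) = Σ P(x) log₂(P(x)/Q(x))

Computing term by term:
  P(1)·log₂(P(1)/Q(1)) = 0.0099·log₂(0.0099/0.0324) = -0.01693
  P(2)·log₂(P(2)/Q(2)) = 0.0099·log₂(0.0099/0.535) = -0.05698
  P(3)·log₂(P(3)/Q(3)) = 0.8056·log₂(0.8056/0.33) = 1.03729
  P(4)·log₂(P(4)/Q(4)) = 0.1746·log₂(0.1746/0.1026) = 0.13392

D_KL(P||Q) = -0.01693 - 0.05698 + 1.03729 + 0.13392 = 1.09730 ≈ 1.0973 bits

D_KL(Q||P) = Σ Q(x) log₂(Q(x)/P(x))

Computing term by term:
  Q(1)·log₂(Q(1)/P(1)) = 0.0324·log₂(0.0324/0.0099) = 0.05542
  Q(2)·log₂(Q(2)/P(2)) = 0.535·log₂(0.535/0.0099) = 3.07944
  Q(3)·log₂(Q(3)/P(3)) = 0.33·log₂(0.33/0.8056) = -0.42491
  Q(4)·log₂(Q(4)/P(4)) = 0.1026·log₂(0.1026/0.1746) = -0.07870

D_KL(Q||P) = 0.05542 + 3.07944 - 0.42491 - 0.07870 = 2.63125 ≈ 2.6313 bits

These are NOT equal (difference: 1.5340 bits). KL divergence is asymmetric: D_KL(P||Q) ≠ D_KL(Q||P) in general.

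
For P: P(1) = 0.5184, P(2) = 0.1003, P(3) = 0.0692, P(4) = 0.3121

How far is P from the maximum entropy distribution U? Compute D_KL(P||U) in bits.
0.3849 bits

U(i) = 1/4 for all i

D_KL(P||U) = Σ P(x) log₂(P(x) / (1/4))
           = Σ P(x) log₂(P(x)) + log₂(4)
           = log₂(4) - H(P)

H(P) = -Σ P(x) log₂(P(x)):
  -P(1)·log₂(P(1)) = -(0.5184)·log₂(0.5184) = 0.49137
  -P(2)·log₂(P(2)) = -(0.1003)·log₂(0.1003) = 0.33276
  -P(3)·log₂(P(3)) = -(0.0692)·log₂(0.0692) = 0.26663
  -P(4)·log₂(P(4)) = -(0.3121)·log₂(0.3121) = 0.52430
H(P) = 0.49137 + 0.33276 + 0.26663 + 0.52430 = 1.61506 bits

log₂(4) = 2.00000 bits

D_KL(P||U) = 2.00000 - 1.61506 = 0.38494 ≈ 0.3849 bits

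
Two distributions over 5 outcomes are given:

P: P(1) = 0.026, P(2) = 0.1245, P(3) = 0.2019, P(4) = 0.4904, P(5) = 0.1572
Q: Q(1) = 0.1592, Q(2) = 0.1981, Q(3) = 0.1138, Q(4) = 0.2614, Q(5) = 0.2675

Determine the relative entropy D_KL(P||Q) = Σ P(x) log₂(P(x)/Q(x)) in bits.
0.3402 bits

D_KL(P||Q) = Σ P(x) log₂(P(x)/Q(x))

Computing term by term:
  P(1)·log₂(P(1)/Q(1)) = 0.026·log₂(0.026/0.1592) = -0.06797
  P(2)·log₂(P(2)/Q(2)) = 0.1245·log₂(0.1245/0.1981) = -0.08343
  P(3)·log₂(P(3)/Q(3)) = 0.2019·log₂(0.2019/0.1138) = 0.16700
  P(4)·log₂(P(4)/Q(4)) = 0.4904·log₂(0.4904/0.2614) = 0.44514
  P(5)·log₂(P(5)/Q(5)) = 0.1572·log₂(0.1572/0.2675) = -0.12056

D_KL(P||Q) = -0.06797 - 0.08343 + 0.16700 + 0.44514 - 0.12056 = 0.34018 ≈ 0.3402 bits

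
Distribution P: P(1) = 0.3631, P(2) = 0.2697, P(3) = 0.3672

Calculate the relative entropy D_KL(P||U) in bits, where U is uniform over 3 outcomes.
0.0136 bits

U(i) = 1/3 for all i

D_KL(P||U) = Σ P(x) log₂(P(x) / (1/3))
           = Σ P(x) log₂(P(x)) + log₂(3)
           = log₂(3) - H(P)

H(P) = -Σ P(x) log₂(P(x)):
  -P(1)·log₂(P(1)) = -(0.3631)·log₂(0.3631) = 0.53069
  -P(2)·log₂(P(2)) = -(0.2697)·log₂(0.2697) = 0.50989
  -P(3)·log₂(P(3)) = -(0.3672)·log₂(0.3672) = 0.53074
H(P) = 0.53069 + 0.50989 + 0.53074 = 1.57132 bits

log₂(3) = 1.58496 bits

D_KL(P||U) = 1.58496 - 1.57132 = 0.01364 ≈ 0.0136 bits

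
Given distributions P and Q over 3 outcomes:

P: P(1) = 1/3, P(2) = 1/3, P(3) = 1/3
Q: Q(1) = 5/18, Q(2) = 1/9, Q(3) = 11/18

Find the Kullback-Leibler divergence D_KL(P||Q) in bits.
0.3245 bits

D_KL(P||Q) = Σ P(x) log₂(P(x)/Q(x))

Computing term by term:
  P(1)·log₂(P(1)/Q(1)) = (1/3)·log₂((1/3)/(5/18)) = 0.08768
  P(2)·log₂(P(2)/Q(2)) = (1/3)·log₂((1/3)/(1/9)) = 0.52832
  P(3)·log₂(P(3)/Q(3)) = (1/3)·log₂((1/3)/(11/18)) = -0.29149

D_KL(P||Q) = 0.08768 + 0.52832 - 0.29149 = 0.32451 ≈ 0.3245 bits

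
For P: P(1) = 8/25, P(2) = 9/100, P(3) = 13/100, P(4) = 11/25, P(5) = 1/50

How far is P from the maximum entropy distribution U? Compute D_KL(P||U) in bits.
0.4666 bits

U(i) = 1/5 for all i

D_KL(P||U) = Σ P(x) log₂(P(x) / (1/5))
           = Σ P(x) log₂(P(x)) + log₂(5)
           = log₂(5) - H(P)

H(P) = -Σ P(x) log₂(P(x)):
  -P(1)·log₂(P(1)) = -(8/25)·log₂(8/25) = 0.52603
  -P(2)·log₂(P(2)) = -(9/100)·log₂(9/100) = 0.31265
  -P(3)·log₂(P(3)) = -(13/100)·log₂(13/100) = 0.38264
  -P(4)·log₂(P(4)) = -(11/25)·log₂(11/25) = 0.52115
  -P(5)·log₂(P(5)) = -(1/50)·log₂(1/50) = 0.11288
H(P) = 0.52603 + 0.31265 + 0.38264 + 0.52115 + 0.11288 = 1.85535 bits

log₂(5) = 2.32193 bits

D_KL(P||U) = 2.32193 - 1.85535 = 0.46658 ≈ 0.4666 bits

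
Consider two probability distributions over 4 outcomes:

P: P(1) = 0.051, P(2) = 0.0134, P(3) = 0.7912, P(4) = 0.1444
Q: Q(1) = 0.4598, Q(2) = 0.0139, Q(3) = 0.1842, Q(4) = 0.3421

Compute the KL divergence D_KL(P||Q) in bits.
1.3215 bits

D_KL(P||Q) = Σ P(x) log₂(P(x)/Q(x))

Computing term by term:
  P(1)·log₂(P(1)/Q(1)) = 0.051·log₂(0.051/0.4598) = -0.16179
  P(2)·log₂(P(2)/Q(2)) = 0.0134·log₂(0.0134/0.0139) = -0.00071
  P(3)·log₂(P(3)/Q(3)) = 0.7912·log₂(0.7912/0.1842) = 1.66371
  P(4)·log₂(P(4)/Q(4)) = 0.1444·log₂(0.1444/0.3421) = -0.17968

D_KL(P||Q) = -0.16179 - 0.00071 + 1.66371 - 0.17968 = 1.32153 ≈ 1.3215 bits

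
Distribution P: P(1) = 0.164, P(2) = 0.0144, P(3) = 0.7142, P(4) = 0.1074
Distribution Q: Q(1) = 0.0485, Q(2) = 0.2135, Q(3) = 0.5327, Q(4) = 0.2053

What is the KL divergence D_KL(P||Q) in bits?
0.4340 bits

D_KL(P||Q) = Σ P(x) log₂(P(x)/Q(x))

Computing term by term:
  P(1)·log₂(P(1)/Q(1)) = 0.164·log₂(0.164/0.0485) = 0.28825
  P(2)·log₂(P(2)/Q(2)) = 0.0144·log₂(0.0144/0.2135) = -0.05602
  P(3)·log₂(P(3)/Q(3)) = 0.7142·log₂(0.7142/0.5327) = 0.30211
  P(4)·log₂(P(4)/Q(4)) = 0.1074·log₂(0.1074/0.2053) = -0.10039

D_KL(P||Q) = 0.28825 - 0.05602 + 0.30211 - 0.10039 = 0.43395 ≈ 0.4340 bits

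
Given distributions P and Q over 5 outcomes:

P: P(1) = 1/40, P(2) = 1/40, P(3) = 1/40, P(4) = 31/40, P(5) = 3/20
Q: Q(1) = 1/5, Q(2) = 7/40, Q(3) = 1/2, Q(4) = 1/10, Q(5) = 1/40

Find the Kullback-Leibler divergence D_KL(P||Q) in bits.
2.4240 bits

D_KL(P||Q) = Σ P(x) log₂(P(x)/Q(x))

Computing term by term:
  P(1)·log₂(P(1)/Q(1)) = (1/40)·log₂((1/40)/(1/5)) = -0.07500
  P(2)·log₂(P(2)/Q(2)) = (1/40)·log₂((1/40)/(7/40)) = -0.07018
  P(3)·log₂(P(3)/Q(3)) = (1/40)·log₂((1/40)/(1/2)) = -0.10805
  P(4)·log₂(P(4)/Q(4)) = (31/40)·log₂((31/40)/(1/10)) = 2.28950
  P(5)·log₂(P(5)/Q(5)) = (3/20)·log₂((3/20)/(1/40)) = 0.38774

D_KL(P||Q) = -0.07500 - 0.07018 - 0.10805 + 2.28950 + 0.38774 = 2.42401 ≈ 2.4240 bits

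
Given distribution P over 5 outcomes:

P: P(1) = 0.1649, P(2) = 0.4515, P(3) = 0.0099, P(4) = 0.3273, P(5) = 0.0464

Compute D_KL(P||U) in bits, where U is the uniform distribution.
0.5763 bits

U(i) = 1/5 for all i

D_KL(P||U) = Σ P(x) log₂(P(x) / (1/5))
           = Σ P(x) log₂(P(x)) + log₂(5)
           = log₂(5) - H(P)

H(P) = -Σ P(x) log₂(P(x)):
  -P(1)·log₂(P(1)) = -(0.1649)·log₂(0.1649) = 0.42880
  -P(2)·log₂(P(2)) = -(0.4515)·log₂(0.4515) = 0.51796
  -P(3)·log₂(P(3)) = -(0.0099)·log₂(0.0099) = 0.06592
  -P(4)·log₂(P(4)) = -(0.3273)·log₂(0.3273) = 0.52738
  -P(5)·log₂(P(5)) = -(0.0464)·log₂(0.0464) = 0.20554
H(P) = 0.42880 + 0.51796 + 0.06592 + 0.52738 + 0.20554 = 1.74560 bits

log₂(5) = 2.32193 bits

D_KL(P||U) = 2.32193 - 1.74560 = 0.57633 ≈ 0.5763 bits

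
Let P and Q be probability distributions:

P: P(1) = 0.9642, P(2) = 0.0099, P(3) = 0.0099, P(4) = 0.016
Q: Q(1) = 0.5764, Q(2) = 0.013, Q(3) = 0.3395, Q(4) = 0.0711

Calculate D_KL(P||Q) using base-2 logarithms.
0.6269 bits

D_KL(P||Q) = Σ P(x) log₂(P(x)/Q(x))

Computing term by term:
  P(1)·log₂(P(1)/Q(1)) = 0.9642·log₂(0.9642/0.5764) = 0.71569
  P(2)·log₂(P(2)/Q(2)) = 0.0099·log₂(0.0099/0.013) = -0.00389
  P(3)·log₂(P(3)/Q(3)) = 0.0099·log₂(0.0099/0.3395) = -0.05049
  P(4)·log₂(P(4)/Q(4)) = 0.016·log₂(0.016/0.0711) = -0.03443

D_KL(P||Q) = 0.71569 - 0.00389 - 0.05049 - 0.03443 = 0.62688 ≈ 0.6269 bits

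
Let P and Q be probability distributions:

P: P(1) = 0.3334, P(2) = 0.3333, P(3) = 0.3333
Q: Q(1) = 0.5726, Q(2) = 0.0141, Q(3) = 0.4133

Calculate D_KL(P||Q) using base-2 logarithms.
1.1573 bits

D_KL(P||Q) = Σ P(x) log₂(P(x)/Q(x))

Computing term by term:
  P(1)·log₂(P(1)/Q(1)) = 0.3334·log₂(0.3334/0.5726) = -0.26014
  P(2)·log₂(P(2)/Q(2)) = 0.3333·log₂(0.3333/0.0141) = 1.52087
  P(3)·log₂(P(3)/Q(3)) = 0.3333·log₂(0.3333/0.4133) = -0.10345

D_KL(P||Q) = -0.26014 + 1.52087 - 0.10345 = 1.15728 ≈ 1.1573 bits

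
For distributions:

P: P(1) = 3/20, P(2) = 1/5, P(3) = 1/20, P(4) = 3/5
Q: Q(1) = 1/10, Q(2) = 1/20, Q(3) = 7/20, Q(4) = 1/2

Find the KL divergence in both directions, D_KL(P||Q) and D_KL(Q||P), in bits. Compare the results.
D_KL(P||Q) = 0.5052 bits, D_KL(Q||P) = 0.6926 bits. D_KL(Q||P) is larger than D_KL(P||Q) by 0.1874 bits; the two directions differ.

D_KL(P||Q) = Σ P(x) log₂(P(x)/Q(x))

Computing term by term:
  P(1)·log₂(P(1)/Q(1)) = (3/20)·log₂((3/20)/(1/10)) = 0.08774
  P(2)·log₂(P(2)/Q(2)) = (1/5)·log₂((1/5)/(1/20)) = 0.40000
  P(3)·log₂(P(3)/Q(3)) = (1/20)·log₂((1/20)/(7/20)) = -0.14037
  P(4)·log₂(P(4)/Q(4)) = (3/5)·log₂((3/5)/(1/2)) = 0.15782

D_KL(P||Q) = 0.08774 + 0.40000 - 0.14037 + 0.15782 = 0.50519 ≈ 0.5052 bits

D_KL(Q||P) = Σ Q(x) log₂(Q(x)/P(x))

Computing term by term:
  Q(1)·log₂(Q(1)/P(1)) = (1/10)·log₂((1/10)/(3/20)) = -0.05850
  Q(2)·log₂(Q(2)/P(2)) = (1/20)·log₂((1/20)/(1/5)) = -0.10000
  Q(3)·log₂(Q(3)/P(3)) = (7/20)·log₂((7/20)/(1/20)) = 0.98257
  Q(4)·log₂(Q(4)/P(4)) = (1/2)·log₂((1/2)/(3/5)) = -0.13152

D_KL(Q||P) = -0.05850 - 0.10000 + 0.98257 - 0.13152 = 0.69255 ≈ 0.6926 bits

These are NOT equal (difference: 0.1874 bits). KL divergence is asymmetric: D_KL(P||Q) ≠ D_KL(Q||P) in general.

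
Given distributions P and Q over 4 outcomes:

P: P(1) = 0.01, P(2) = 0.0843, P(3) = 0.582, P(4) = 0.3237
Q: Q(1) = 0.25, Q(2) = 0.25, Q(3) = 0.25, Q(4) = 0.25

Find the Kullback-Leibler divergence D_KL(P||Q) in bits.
0.6515 bits

D_KL(P||Q) = Σ P(x) log₂(P(x)/Q(x))

Computing term by term:
  P(1)·log₂(P(1)/Q(1)) = 0.01·log₂(0.01/0.25) = -0.04644
  P(2)·log₂(P(2)/Q(2)) = 0.0843·log₂(0.0843/0.25) = -0.13221
  P(3)·log₂(P(3)/Q(3)) = 0.582·log₂(0.582/0.25) = 0.70951
  P(4)·log₂(P(4)/Q(4)) = 0.3237·log₂(0.3237/0.25) = 0.12065

D_KL(P||Q) = -0.04644 - 0.13221 + 0.70951 + 0.12065 = 0.65151 ≈ 0.6515 bits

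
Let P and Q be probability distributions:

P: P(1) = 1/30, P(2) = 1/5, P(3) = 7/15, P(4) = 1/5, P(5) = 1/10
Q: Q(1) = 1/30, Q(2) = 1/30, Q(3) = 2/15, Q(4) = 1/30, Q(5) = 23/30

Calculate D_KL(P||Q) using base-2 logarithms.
1.5836 bits

D_KL(P||Q) = Σ P(x) log₂(P(x)/Q(x))

Computing term by term:
  P(1)·log₂(P(1)/Q(1)) = (1/30)·log₂((1/30)/(1/30)) = 0.00000
  P(2)·log₂(P(2)/Q(2)) = (1/5)·log₂((1/5)/(1/30)) = 0.51699
  P(3)·log₂(P(3)/Q(3)) = (7/15)·log₂((7/15)/(2/15)) = 0.84343
  P(4)·log₂(P(4)/Q(4)) = (1/5)·log₂((1/5)/(1/30)) = 0.51699
  P(5)·log₂(P(5)/Q(5)) = (1/10)·log₂((1/10)/(23/30)) = -0.29386

D_KL(P||Q) = 0.00000 + 0.51699 + 0.84343 + 0.51699 - 0.29386 = 1.58355 ≈ 1.5836 bits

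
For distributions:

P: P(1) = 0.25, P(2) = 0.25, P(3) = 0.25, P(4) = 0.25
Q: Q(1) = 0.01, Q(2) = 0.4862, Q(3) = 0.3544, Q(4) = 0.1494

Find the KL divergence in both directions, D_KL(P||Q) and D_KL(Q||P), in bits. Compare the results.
D_KL(P||Q) = 0.9809 bits, D_KL(Q||P) = 0.4876 bits. D_KL(P||Q) is larger than D_KL(Q||P) by 0.4933 bits; the two directions differ.

D_KL(P||Q) = Σ P(x) log₂(P(x)/Q(x))

Computing term by term:
  P(1)·log₂(P(1)/Q(1)) = 0.25·log₂(0.25/0.01) = 1.16096
  P(2)·log₂(P(2)/Q(2)) = 0.25·log₂(0.25/0.4862) = -0.23991
  P(3)·log₂(P(3)/Q(3)) = 0.25·log₂(0.25/0.3544) = -0.12586
  P(4)·log₂(P(4)/Q(4)) = 0.25·log₂(0.25/0.1494) = 0.18569

D_KL(P||Q) = 1.16096 - 0.23991 - 0.12586 + 0.18569 = 0.98088 ≈ 0.9809 bits

D_KL(Q||P) = Σ Q(x) log₂(Q(x)/P(x))

Computing term by term:
  Q(1)·log₂(Q(1)/P(1)) = 0.01·log₂(0.01/0.25) = -0.04644
  Q(2)·log₂(Q(2)/P(2)) = 0.4862·log₂(0.4862/0.25) = 0.46657
  Q(3)·log₂(Q(3)/P(3)) = 0.3544·log₂(0.3544/0.25) = 0.17842
  Q(4)·log₂(Q(4)/P(4)) = 0.1494·log₂(0.1494/0.25) = -0.11097

D_KL(Q||P) = -0.04644 + 0.46657 + 0.17842 - 0.11097 = 0.48758 ≈ 0.4876 bits

These are NOT equal (difference: 0.4933 bits). KL divergence is asymmetric: D_KL(P||Q) ≠ D_KL(Q||P) in general.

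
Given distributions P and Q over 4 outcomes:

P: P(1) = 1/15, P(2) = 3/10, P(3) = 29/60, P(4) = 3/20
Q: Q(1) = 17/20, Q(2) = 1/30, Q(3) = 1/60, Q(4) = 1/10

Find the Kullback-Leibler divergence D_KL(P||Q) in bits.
3.1419 bits

D_KL(P||Q) = Σ P(x) log₂(P(x)/Q(x))

Computing term by term:
  P(1)·log₂(P(1)/Q(1)) = (1/15)·log₂((1/15)/(17/20)) = -0.24483
  P(2)·log₂(P(2)/Q(2)) = (3/10)·log₂((3/10)/(1/30)) = 0.95098
  P(3)·log₂(P(3)/Q(3)) = (29/60)·log₂((29/60)/(1/60)) = 2.34802
  P(4)·log₂(P(4)/Q(4)) = (3/20)·log₂((3/20)/(1/10)) = 0.08774

D_KL(P||Q) = -0.24483 + 0.95098 + 2.34802 + 0.08774 = 3.14191 ≈ 3.1419 bits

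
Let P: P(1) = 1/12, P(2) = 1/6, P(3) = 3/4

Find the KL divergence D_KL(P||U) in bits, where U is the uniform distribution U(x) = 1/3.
0.5441 bits

U(i) = 1/3 for all i

D_KL(P||U) = Σ P(x) log₂(P(x) / (1/3))
           = Σ P(x) log₂(P(x)) + log₂(3)
           = log₂(3) - H(P)

H(P) = -Σ P(x) log₂(P(x)):
  -P(1)·log₂(P(1)) = -(1/12)·log₂(1/12) = 0.29875
  -P(2)·log₂(P(2)) = -(1/6)·log₂(1/6) = 0.43083
  -P(3)·log₂(P(3)) = -(3/4)·log₂(3/4) = 0.31128
H(P) = 0.29875 + 0.43083 + 0.31128 = 1.04086 bits

log₂(3) = 1.58496 bits

D_KL(P||U) = 1.58496 - 1.04086 = 0.54410 ≈ 0.5441 bits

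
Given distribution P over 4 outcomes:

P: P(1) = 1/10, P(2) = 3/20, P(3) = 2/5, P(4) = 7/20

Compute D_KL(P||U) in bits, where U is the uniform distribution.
0.1984 bits

U(i) = 1/4 for all i

D_KL(P||U) = Σ P(x) log₂(P(x) / (1/4))
           = Σ P(x) log₂(P(x)) + log₂(4)
           = log₂(4) - H(P)

H(P) = -Σ P(x) log₂(P(x)):
  -P(1)·log₂(P(1)) = -(1/10)·log₂(1/10) = 0.33219
  -P(2)·log₂(P(2)) = -(3/20)·log₂(3/20) = 0.41054
  -P(3)·log₂(P(3)) = -(2/5)·log₂(2/5) = 0.52877
  -P(4)·log₂(P(4)) = -(7/20)·log₂(7/20) = 0.53010
H(P) = 0.33219 + 0.41054 + 0.52877 + 0.53010 = 1.80160 bits

log₂(4) = 2.00000 bits

D_KL(P||U) = 2.00000 - 1.80160 = 0.19840 ≈ 0.1984 bits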